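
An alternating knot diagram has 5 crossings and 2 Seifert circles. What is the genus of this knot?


For alternating knots, g = (c - s + 1)/2.
= (5 - 2 + 1)/2
= 4/2 = 2

2


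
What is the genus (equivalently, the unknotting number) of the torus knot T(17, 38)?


For a torus knot T(p,q), both the unknotting number and genus equal (p-1)(q-1)/2.
= (17-1)(38-1)/2
= 16*37/2
= 592/2 = 296

296


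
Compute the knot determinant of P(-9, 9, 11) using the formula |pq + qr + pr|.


Step 1: Compute pq + qr + pr.
pq = (-9)*9 = -81
qr = 9*11 = 99
pr = (-9)*11 = -99
pq + qr + pr = -81 + 99 + (-99) = -81
Step 2: Take absolute value.
det(P(-9,9,11)) = |-81| = 81

81


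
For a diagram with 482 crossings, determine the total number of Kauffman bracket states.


Each crossing contributes 2 choices (A-smoothing or B-smoothing).
Total states = 2^482 = 12486994201263968925526388919172665222994392570659884603436627838501486955279062480481224412253967884639307724485626491581791902717153141225160704

12486994201263968925526388919172665222994392570659884603436627838501486955279062480481224412253967884639307724485626491581791902717153141225160704


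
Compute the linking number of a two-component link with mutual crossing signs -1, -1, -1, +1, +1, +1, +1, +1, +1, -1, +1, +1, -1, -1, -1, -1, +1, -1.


Step 1: Count positive crossings: 9
Step 2: Count negative crossings: 9
Step 3: Sum of signs = 9 - 9 = 0
Step 4: Linking number = sum/2 = 0/2 = 0

0


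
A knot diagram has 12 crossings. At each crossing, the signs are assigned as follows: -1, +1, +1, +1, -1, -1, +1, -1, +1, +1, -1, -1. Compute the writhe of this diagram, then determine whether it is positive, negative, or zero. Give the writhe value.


Step 1: Count positive crossings (+1).
Positive crossings: 6
Step 2: Count negative crossings (-1).
Negative crossings: 6
Step 3: Writhe = (positive) - (negative)
w = 6 - 6 = 0
Step 4: |w| = 0, and w is zero

0


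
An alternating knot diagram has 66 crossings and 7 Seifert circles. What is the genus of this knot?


For alternating knots, g = (c - s + 1)/2.
= (66 - 7 + 1)/2
= 60/2 = 30

30


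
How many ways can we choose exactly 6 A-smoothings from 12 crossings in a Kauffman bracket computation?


We choose which 6 of 12 crossings get A-smoothings.
C(12, 6) = 12! / (6! * 6!)
= 924

924


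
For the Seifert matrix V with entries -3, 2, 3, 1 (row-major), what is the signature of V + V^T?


Step 1: V + V^T = [[-6, 5], [5, 2]]
Step 2: trace = -4, det = -37
Step 3: Discriminant = (-4)^2 - 4*(-37) = 164
Step 4: Eigenvalues: 4.40312, -8.40312
Step 5: Signature = (# positive eigenvalues) - (# negative eigenvalues) = 0

0


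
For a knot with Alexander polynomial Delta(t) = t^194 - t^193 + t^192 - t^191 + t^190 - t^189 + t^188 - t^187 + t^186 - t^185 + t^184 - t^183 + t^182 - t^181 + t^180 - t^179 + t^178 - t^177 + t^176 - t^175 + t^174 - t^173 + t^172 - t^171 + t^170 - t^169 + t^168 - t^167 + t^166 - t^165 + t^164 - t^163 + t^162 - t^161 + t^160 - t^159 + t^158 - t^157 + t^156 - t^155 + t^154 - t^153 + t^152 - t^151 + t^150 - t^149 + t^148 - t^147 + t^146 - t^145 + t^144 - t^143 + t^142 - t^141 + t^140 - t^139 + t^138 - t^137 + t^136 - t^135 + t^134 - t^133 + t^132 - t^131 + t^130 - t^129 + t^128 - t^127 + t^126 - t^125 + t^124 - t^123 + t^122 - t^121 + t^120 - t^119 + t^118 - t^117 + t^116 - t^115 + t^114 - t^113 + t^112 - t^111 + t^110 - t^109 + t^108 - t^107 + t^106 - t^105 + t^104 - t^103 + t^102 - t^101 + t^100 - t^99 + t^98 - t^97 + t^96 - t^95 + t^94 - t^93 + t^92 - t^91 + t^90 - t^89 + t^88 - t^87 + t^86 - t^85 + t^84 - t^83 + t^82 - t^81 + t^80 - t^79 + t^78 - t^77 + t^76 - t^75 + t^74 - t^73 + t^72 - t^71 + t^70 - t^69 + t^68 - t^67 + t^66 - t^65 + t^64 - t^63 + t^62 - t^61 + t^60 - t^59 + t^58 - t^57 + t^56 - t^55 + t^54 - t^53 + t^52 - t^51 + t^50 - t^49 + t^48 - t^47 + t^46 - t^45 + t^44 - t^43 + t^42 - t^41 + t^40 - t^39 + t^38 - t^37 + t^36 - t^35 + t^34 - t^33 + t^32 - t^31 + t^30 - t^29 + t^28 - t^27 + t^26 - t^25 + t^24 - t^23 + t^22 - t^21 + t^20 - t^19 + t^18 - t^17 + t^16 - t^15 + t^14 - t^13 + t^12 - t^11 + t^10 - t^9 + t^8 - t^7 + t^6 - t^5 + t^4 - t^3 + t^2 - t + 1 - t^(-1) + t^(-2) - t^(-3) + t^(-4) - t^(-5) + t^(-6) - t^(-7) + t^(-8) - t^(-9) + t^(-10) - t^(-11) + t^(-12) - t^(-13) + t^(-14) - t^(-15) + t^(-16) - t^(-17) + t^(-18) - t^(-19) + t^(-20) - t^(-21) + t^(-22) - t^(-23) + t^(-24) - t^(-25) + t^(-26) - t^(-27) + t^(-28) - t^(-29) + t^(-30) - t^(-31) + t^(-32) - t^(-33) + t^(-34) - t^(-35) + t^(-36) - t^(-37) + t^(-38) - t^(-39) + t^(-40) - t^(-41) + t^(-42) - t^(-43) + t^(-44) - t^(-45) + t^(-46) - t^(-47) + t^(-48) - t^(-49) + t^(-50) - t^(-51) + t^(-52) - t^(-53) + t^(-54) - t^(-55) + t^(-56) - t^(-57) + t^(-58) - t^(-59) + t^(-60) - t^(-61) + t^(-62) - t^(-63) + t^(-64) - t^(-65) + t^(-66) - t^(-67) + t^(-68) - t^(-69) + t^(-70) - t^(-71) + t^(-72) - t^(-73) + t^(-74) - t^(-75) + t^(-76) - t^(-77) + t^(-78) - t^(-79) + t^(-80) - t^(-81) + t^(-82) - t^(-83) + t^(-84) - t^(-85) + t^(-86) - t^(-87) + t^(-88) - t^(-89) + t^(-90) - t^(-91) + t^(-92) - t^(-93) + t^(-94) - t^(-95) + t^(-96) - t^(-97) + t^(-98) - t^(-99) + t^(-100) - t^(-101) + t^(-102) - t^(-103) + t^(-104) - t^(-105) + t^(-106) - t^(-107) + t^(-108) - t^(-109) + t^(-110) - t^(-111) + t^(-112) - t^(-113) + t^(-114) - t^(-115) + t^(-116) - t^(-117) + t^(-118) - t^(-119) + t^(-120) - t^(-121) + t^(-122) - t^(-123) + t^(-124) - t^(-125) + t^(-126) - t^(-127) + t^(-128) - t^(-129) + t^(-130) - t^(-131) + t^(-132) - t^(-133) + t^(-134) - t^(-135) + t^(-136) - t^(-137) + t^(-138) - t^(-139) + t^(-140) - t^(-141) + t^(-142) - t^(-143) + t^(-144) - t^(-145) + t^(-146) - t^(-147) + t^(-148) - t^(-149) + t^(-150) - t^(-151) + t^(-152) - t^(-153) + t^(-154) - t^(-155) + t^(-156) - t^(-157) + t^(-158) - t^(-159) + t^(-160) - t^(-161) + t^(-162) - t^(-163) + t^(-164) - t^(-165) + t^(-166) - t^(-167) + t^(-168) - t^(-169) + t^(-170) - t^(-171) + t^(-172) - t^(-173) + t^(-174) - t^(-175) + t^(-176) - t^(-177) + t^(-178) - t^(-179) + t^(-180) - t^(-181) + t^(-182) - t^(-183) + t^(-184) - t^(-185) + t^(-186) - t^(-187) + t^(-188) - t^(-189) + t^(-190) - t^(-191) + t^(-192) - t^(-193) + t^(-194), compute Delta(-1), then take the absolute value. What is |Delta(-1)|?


Step 1: The polynomial has 389 terms with alternating signs, exponents from 194 down to -194.
Step 2: Substitute t = -1. The i-th term has coefficient (-1)^i and exponent (m-i),
  so its value is (-1)^i * (-1)^(m-i) = (-1)^m = 1 for every i.
Step 3: All 389 terms equal 1, so Delta(-1) = 389 * (1) = 389
Step 4: |Delta(-1)| = 389

389


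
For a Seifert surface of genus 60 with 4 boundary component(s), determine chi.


chi = 2 - 2g - b
= 2 - 2*60 - 4
= 2 - 120 - 4 = -122

-122


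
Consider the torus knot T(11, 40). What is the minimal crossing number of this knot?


For a torus knot T(p, q) with gcd(p,q)=1,
the crossing number is min(p*(q-1), q*(p-1)).
p*(q-1) = 11*39 = 429
q*(p-1) = 40*10 = 400
min(429, 400) = 400

400


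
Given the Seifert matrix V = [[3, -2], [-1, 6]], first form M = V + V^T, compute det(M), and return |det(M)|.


Step 1: Form V + V^T where V = [[3, -2], [-1, 6]]
  V^T = [[3, -1], [-2, 6]]
  V + V^T = [[6, -3], [-3, 12]]
Step 2: det(V + V^T) = 6*12 - (-3)*(-3)
  = 72 - 9 = 63
Step 3: Knot determinant = |det(V + V^T)| = |63| = 63

63


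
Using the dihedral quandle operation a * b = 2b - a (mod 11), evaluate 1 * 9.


1 * 9 = 2*9 - 1 mod 11
= 18 - 1 mod 11
= 17 mod 11 = 6

6


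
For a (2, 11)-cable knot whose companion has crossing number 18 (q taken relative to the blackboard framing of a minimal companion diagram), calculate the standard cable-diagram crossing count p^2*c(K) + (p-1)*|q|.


Step 1: Each of the c(K) crossings of the companion diagram becomes p*p = p^2 crossings among the p parallel strands, and each of the |q| twists s_1 s_2 ... s_(p-1) adds (p-1) crossings.
  Crossings = p^2 * c(K) + (p-1)*|q|
Step 2: = 2^2 * 18 + (2-1)*11
Step 3: = 4*18 + 1*11
Step 4: = 72 + 11 = 83

83


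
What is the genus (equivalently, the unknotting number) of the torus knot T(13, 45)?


For a torus knot T(p,q), both the unknotting number and genus equal (p-1)(q-1)/2.
= (13-1)(45-1)/2
= 12*44/2
= 528/2 = 264

264


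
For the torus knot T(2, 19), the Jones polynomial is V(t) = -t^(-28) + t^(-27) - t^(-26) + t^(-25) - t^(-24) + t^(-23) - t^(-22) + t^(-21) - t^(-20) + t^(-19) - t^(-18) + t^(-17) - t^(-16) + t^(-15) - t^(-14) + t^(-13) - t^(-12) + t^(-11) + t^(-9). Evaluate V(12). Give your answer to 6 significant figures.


Substituting t = 12 into V(t) = -t^(-28) + t^(-27) - t^(-26) + t^(-25) - t^(-24) + t^(-23) - t^(-22) + t^(-21) - t^(-20) + t^(-19) - t^(-18) + t^(-17) - t^(-16) + t^(-15) - t^(-14) + t^(-13) - t^(-12) + t^(-11) + t^(-9):
  (-)t^(-28) = -6.06632e-31
  (+)t^(-27) = 7.27958e-30
  (-)t^(-26) = -8.7355e-29
  (+)t^(-25) = 1.04826e-27
  (-)t^(-24) = -1.25791e-26
  (+)t^(-23) = 1.50949e-25
  (-)t^(-22) = -1.81139e-24
  (+)t^(-21) = 2.17367e-23
  (-)t^(-20) = -2.60841e-22
  (+)t^(-19) = 3.13009e-21
  (-)t^(-18) = -3.7561e-20
  (+)t^(-17) = 4.50732e-19
  (-)t^(-16) = -5.40879e-18
  (+)t^(-15) = 6.49055e-17
  (-)t^(-14) = -7.78866e-16
  (+)t^(-13) = 9.34639e-15
  (-)t^(-12) = -1.12157e-13
  (+)t^(-11) = 1.34588e-12
  (+)t^(-9) = 1.93807e-10
Sum = (-6.06632e-31) + (7.27958e-30) + (-8.7355e-29) + (1.04826e-27) + (-1.25791e-26) + (1.50949e-25) + (-1.81139e-24) + (2.17367e-23) + (-2.60841e-22) + (3.13009e-21) + (-3.7561e-20) + (4.50732e-19) + (-5.40879e-18) + (6.49055e-17) + (-7.78866e-16) + (9.34639e-15) + (-1.12157e-13) + (1.34588e-12) + (1.93807e-10)
= 1.950490501e-10
Rounded to 6 significant figures: 1.95049e-10

1.95049e-10


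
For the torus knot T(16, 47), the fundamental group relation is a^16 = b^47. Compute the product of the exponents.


The relation is a^16 = b^47.
Product of exponents = 16 * 47
= 752

752


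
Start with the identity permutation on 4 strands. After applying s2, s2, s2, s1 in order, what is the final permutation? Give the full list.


Starting with identity [1, 2, 3, 4].
Apply generators in sequence:
  After s2: [1, 3, 2, 4]
  After s2: [1, 2, 3, 4]
  After s2: [1, 3, 2, 4]
  After s1: [3, 1, 2, 4]
Final permutation: [3, 1, 2, 4]

[3, 1, 2, 4]


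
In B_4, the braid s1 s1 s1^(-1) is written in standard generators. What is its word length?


The word length counts the number of generators (including inverses).
Listing each generator: s1, s1, s1^(-1)
There are 3 generators in this braid word.

3


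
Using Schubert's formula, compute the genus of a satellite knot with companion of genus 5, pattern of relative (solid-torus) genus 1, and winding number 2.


Schubert: g(satellite) = g_rel(pattern) + |winding| * g(companion),
where g_rel(pattern) is the genus of the pattern relative to the solid torus.
= 1 + 2 * 5
= 1 + 10 = 11

11


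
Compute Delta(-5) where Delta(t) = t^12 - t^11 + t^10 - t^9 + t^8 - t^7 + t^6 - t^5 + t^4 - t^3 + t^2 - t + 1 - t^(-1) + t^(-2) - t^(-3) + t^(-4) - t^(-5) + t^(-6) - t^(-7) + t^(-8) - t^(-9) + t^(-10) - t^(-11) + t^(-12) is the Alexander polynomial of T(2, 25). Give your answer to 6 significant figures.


Substituting t = -5 into Delta(t) = t^12 - t^11 + t^10 - t^9 + t^8 - t^7 + t^6 - t^5 + t^4 - t^3 + t^2 - t + 1 - t^(-1) + t^(-2) - t^(-3) + t^(-4) - t^(-5) + t^(-6) - t^(-7) + t^(-8) - t^(-9) + t^(-10) - t^(-11) + t^(-12):
Term values: (244140625) + (48828125) + (9765625) + (1953125) + (390625) + (78125) + (15625) + (3125) + (625) + (125) + (25) + (5) + (1) + (0.2) + (0.04) + (0.008) + (0.0016) + (0.00032) + (6.4e-05) + (1.28e-05) + (2.56e-06) + (5.12e-07) + (1.024e-07) + (2.048e-08) + (4.096e-09)
Sum = 305175781.3
Rounded to 6 significant figures: 3.05176e+08

3.05176e+08


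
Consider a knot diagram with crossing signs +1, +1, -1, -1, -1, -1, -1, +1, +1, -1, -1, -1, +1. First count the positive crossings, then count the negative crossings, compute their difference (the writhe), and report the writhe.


Step 1: Count positive crossings (+1).
Positive crossings: 5
Step 2: Count negative crossings (-1).
Negative crossings: 8
Step 3: Writhe = (positive) - (negative)
w = 5 - 8 = -3
Step 4: |w| = 3, and w is negative

-3


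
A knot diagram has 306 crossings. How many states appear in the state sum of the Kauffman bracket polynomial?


Each crossing contributes 2 choices (A-smoothing or B-smoothing).
Total states = 2^306 = 130370302485407109521180524058200202307293977194619920040712988758680403184853549195737432064

130370302485407109521180524058200202307293977194619920040712988758680403184853549195737432064


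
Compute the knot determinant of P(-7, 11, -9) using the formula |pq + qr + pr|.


Step 1: Compute pq + qr + pr.
pq = (-7)*11 = -77
qr = 11*(-9) = -99
pr = (-7)*(-9) = 63
pq + qr + pr = -77 + (-99) + 63 = -113
Step 2: Take absolute value.
det(P(-7,11,-9)) = |-113| = 113

113


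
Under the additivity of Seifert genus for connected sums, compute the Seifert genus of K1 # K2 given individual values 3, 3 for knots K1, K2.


The Seifert genus is additive under connected sum.
Seifert genus(K1 # K2) = (3) + (3)
= 6

6


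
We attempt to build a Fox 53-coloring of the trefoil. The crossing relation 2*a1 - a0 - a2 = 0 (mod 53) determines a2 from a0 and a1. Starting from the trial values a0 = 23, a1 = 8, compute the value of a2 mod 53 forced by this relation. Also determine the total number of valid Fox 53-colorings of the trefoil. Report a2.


Step 1: Apply the given crossing relation 2*a1 - a0 - a2 = 0 (mod 53).
  a2 = 2*a1 - a0 mod 53
  a2 = 2*8 - 23 mod 53
  a2 = 16 - 23 mod 53
  a2 = -7 mod 53 = 46
Step 2: The trefoil has determinant 3.
  Number of Fox p-colorings (p prime) is p^2 if p = 3, else p.
  Since 53 does not divide 3, only trivial (constant) colorings exist.
  (So the trial a0 = 23, a1 = 8 with a0 != a1 does NOT extend to a valid coloring of the whole trefoil: the other two crossing relations require 3*(a1 - a0) = 0 (mod 53), which fails.)
  Total colorings = 53
Step 3: a2 = 46, total Fox 53-colorings = 53

46


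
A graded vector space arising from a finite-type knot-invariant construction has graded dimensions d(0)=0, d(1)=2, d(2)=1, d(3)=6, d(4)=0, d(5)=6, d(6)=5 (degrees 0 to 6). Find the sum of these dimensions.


Total dimension = d(0) + d(1) + ... + d(6)
= 0 + 2 + 1 + 6 + 0 + 6 + 5
= 20

20


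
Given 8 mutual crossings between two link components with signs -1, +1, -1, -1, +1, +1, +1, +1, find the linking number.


Step 1: Count positive crossings: 5
Step 2: Count negative crossings: 3
Step 3: Sum of signs = 5 - 3 = 2
Step 4: Linking number = sum/2 = 2/2 = 1

1


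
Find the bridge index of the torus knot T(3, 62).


The bridge number of T(p,q) is min(p,q).
min(3, 62) = 3

3


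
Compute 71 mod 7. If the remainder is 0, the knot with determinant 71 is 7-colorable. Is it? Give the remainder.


Step 1: A knot is p-colorable if and only if p divides its determinant.
Step 2: Compute 71 mod 7.
71 = 10 * 7 + 1
Step 3: 71 mod 7 = 1
Step 4: The knot is 7-colorable: no

1


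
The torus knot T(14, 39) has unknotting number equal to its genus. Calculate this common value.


For a torus knot T(p,q), both the unknotting number and genus equal (p-1)(q-1)/2.
= (14-1)(39-1)/2
= 13*38/2
= 494/2 = 247

247


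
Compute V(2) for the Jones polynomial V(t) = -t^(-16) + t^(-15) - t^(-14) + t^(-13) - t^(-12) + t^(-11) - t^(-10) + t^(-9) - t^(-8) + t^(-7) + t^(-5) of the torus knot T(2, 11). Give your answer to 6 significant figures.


Substituting t = 2 into V(t) = -t^(-16) + t^(-15) - t^(-14) + t^(-13) - t^(-12) + t^(-11) - t^(-10) + t^(-9) - t^(-8) + t^(-7) + t^(-5):
  (-)t^(-16) = -1.52588e-05
  (+)t^(-15) = 3.05176e-05
  (-)t^(-14) = -6.10352e-05
  (+)t^(-13) = 0.00012207
  (-)t^(-12) = -0.000244141
  (+)t^(-11) = 0.000488281
  (-)t^(-10) = -0.000976562
  (+)t^(-9) = 0.00195312
  (-)t^(-8) = -0.00390625
  (+)t^(-7) = 0.0078125
  (+)t^(-5) = 0.03125
Sum = (-1.52588e-05) + (3.05176e-05) + (-6.10352e-05) + (0.00012207) + (-0.000244141) + (0.000488281) + (-0.000976562) + (0.00195312) + (-0.00390625) + (0.0078125) + (0.03125)
= 0.03645324707
Rounded to 6 significant figures: 0.0364532

0.0364532


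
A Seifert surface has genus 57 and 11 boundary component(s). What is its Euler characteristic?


chi = 2 - 2g - b
= 2 - 2*57 - 11
= 2 - 114 - 11 = -123

-123


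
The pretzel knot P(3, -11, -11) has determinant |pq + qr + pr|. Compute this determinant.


Step 1: Compute pq + qr + pr.
pq = 3*(-11) = -33
qr = (-11)*(-11) = 121
pr = 3*(-11) = -33
pq + qr + pr = -33 + 121 + (-33) = 55
Step 2: Take absolute value.
det(P(3,-11,-11)) = |55| = 55

55


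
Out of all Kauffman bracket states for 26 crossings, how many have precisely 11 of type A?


We choose which 11 of 26 crossings get A-smoothings.
C(26, 11) = 26! / (11! * 15!)
= 7726160

7726160


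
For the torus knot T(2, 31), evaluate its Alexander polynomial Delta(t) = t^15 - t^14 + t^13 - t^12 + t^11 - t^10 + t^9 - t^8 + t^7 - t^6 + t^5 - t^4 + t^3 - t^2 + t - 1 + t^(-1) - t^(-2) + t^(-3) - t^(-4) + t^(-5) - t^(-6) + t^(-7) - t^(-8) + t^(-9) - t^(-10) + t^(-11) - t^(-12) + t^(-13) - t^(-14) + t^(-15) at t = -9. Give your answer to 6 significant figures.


Substituting t = -9 into Delta(t) = t^15 - t^14 + t^13 - t^12 + t^11 - t^10 + t^9 - t^8 + t^7 - t^6 + t^5 - t^4 + t^3 - t^2 + t - 1 + t^(-1) - t^(-2) + t^(-3) - t^(-4) + t^(-5) - t^(-6) + t^(-7) - t^(-8) + t^(-9) - t^(-10) + t^(-11) - t^(-12) + t^(-13) - t^(-14) + t^(-15):
Term values: (-205891132094649) + (-22876792454961) + (-2541865828329) + (-282429536481) + (-31381059609) + (-3486784401) + (-387420489) + (-43046721) + (-4782969) + (-531441) + (-59049) + (-6561) + (-729) + (-81) + (-9) + (-1) + (-0.111111) + (-0.0123457) + (-0.00137174) + (-0.000152416) + (-1.69351e-05) + (-1.88168e-06) + (-2.09075e-07) + (-2.32306e-08) + (-2.58117e-09) + (-2.86797e-10) + (-3.18664e-11) + (-3.54071e-12) + (-3.93412e-13) + (-4.37124e-14) + (-4.85694e-15)
Sum = -2.316275236e+14
Rounded to 6 significant figures: -2.31628e+14

-2.31628e+14


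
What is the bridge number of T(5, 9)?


The bridge number of T(p,q) is min(p,q).
min(5, 9) = 5

5


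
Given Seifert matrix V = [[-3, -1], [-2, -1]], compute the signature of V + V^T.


Step 1: V + V^T = [[-6, -3], [-3, -2]]
Step 2: trace = -8, det = 3
Step 3: Discriminant = (-8)^2 - 4*3 = 52
Step 4: Eigenvalues: -0.394449, -7.60555
Step 5: Signature = (# positive eigenvalues) - (# negative eigenvalues) = -2

-2


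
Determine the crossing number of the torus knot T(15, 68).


For a torus knot T(p, q) with gcd(p,q)=1,
the crossing number is min(p*(q-1), q*(p-1)).
p*(q-1) = 15*67 = 1005
q*(p-1) = 68*14 = 952
min(1005, 952) = 952

952


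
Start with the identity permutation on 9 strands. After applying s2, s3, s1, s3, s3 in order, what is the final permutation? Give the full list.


Starting with identity [1, 2, 3, 4, 5, 6, 7, 8, 9].
Apply generators in sequence:
  After s2: [1, 3, 2, 4, 5, 6, 7, 8, 9]
  After s3: [1, 3, 4, 2, 5, 6, 7, 8, 9]
  After s1: [3, 1, 4, 2, 5, 6, 7, 8, 9]
  After s3: [3, 1, 2, 4, 5, 6, 7, 8, 9]
  After s3: [3, 1, 4, 2, 5, 6, 7, 8, 9]
Final permutation: [3, 1, 4, 2, 5, 6, 7, 8, 9]

[3, 1, 4, 2, 5, 6, 7, 8, 9]


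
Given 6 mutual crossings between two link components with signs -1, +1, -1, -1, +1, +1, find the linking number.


Step 1: Count positive crossings: 3
Step 2: Count negative crossings: 3
Step 3: Sum of signs = 3 - 3 = 0
Step 4: Linking number = sum/2 = 0/2 = 0

0


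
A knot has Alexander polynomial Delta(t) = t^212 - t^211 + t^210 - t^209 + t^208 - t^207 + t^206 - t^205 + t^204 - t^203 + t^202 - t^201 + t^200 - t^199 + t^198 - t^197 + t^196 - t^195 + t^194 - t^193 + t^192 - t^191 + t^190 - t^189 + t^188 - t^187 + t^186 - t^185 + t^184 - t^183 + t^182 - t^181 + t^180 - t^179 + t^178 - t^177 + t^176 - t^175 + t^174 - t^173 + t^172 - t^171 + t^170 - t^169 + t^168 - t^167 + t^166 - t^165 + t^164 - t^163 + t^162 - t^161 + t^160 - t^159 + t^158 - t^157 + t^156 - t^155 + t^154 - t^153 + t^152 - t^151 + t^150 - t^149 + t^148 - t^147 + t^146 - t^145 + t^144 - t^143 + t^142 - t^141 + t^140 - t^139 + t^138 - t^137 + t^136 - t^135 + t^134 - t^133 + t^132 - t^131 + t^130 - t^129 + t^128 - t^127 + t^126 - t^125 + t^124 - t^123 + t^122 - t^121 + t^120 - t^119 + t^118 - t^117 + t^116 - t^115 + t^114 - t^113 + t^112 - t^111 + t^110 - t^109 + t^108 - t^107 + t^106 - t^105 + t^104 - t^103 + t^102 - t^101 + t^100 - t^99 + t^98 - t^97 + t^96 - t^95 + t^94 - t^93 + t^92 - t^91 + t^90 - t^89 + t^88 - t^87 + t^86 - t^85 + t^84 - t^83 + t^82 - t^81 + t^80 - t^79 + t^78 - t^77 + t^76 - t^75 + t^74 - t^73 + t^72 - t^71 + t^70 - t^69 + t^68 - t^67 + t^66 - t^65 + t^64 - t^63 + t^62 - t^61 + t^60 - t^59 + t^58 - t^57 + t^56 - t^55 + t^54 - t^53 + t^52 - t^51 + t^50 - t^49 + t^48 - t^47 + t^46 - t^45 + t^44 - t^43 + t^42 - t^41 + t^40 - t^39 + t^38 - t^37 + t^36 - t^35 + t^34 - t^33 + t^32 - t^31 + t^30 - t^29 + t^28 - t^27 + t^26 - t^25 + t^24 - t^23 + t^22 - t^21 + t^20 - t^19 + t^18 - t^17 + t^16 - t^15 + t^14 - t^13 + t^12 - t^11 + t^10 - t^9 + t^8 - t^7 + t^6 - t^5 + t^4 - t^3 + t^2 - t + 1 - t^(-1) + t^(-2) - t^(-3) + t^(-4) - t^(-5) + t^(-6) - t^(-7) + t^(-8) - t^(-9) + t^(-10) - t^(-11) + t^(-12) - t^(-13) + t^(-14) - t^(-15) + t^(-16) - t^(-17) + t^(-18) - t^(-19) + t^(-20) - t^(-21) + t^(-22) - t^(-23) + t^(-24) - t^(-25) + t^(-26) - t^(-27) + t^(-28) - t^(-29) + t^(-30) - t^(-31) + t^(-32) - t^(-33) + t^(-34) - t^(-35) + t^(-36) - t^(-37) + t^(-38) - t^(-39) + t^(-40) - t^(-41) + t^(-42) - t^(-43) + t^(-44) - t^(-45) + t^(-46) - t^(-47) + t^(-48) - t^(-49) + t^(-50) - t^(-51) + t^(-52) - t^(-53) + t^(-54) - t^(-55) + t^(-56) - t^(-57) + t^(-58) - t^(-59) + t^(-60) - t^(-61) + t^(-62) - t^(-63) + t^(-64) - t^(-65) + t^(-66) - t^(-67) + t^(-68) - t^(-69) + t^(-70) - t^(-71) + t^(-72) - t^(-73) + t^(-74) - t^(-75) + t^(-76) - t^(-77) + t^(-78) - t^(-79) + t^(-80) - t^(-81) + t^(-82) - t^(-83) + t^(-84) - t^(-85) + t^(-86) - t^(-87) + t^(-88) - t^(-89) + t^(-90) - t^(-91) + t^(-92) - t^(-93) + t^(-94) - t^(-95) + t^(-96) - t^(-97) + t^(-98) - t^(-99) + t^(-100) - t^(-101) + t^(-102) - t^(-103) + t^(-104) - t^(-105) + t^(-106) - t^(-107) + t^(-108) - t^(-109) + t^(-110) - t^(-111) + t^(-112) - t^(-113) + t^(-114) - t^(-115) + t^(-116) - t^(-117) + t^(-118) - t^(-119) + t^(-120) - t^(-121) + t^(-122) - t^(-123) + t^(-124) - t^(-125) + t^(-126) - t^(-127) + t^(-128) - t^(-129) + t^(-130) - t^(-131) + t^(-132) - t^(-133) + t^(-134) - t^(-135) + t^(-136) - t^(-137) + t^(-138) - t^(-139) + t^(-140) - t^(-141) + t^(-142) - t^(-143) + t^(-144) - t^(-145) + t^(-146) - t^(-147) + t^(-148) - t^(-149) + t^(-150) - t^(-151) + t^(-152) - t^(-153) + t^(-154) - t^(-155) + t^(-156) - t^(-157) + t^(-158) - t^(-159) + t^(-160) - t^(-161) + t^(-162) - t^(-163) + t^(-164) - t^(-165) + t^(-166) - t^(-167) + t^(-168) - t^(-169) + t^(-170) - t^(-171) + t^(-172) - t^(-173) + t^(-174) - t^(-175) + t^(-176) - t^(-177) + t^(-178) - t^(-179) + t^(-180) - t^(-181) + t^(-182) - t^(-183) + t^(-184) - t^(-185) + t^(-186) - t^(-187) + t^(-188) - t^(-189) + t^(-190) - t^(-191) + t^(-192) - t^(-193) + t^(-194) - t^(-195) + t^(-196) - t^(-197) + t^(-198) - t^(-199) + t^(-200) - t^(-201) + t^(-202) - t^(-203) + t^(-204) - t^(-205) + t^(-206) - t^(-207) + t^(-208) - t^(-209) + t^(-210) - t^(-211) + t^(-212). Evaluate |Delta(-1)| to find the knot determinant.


Step 1: The polynomial has 425 terms with alternating signs, exponents from 212 down to -212.
Step 2: Substitute t = -1. The i-th term has coefficient (-1)^i and exponent (m-i),
  so its value is (-1)^i * (-1)^(m-i) = (-1)^m = 1 for every i.
Step 3: All 425 terms equal 1, so Delta(-1) = 425 * (1) = 425
Step 4: |Delta(-1)| = 425

425


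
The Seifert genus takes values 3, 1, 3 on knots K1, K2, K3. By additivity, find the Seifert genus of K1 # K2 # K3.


The Seifert genus is additive under connected sum.
Seifert genus(K1 # K2 # K3) = (3) + (1) + (3)
= 7

7


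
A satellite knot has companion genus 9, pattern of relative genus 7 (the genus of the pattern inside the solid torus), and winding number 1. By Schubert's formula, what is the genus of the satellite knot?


Schubert: g(satellite) = g_rel(pattern) + |winding| * g(companion),
where g_rel(pattern) is the genus of the pattern relative to the solid torus.
= 7 + 1 * 9
= 7 + 9 = 16

16


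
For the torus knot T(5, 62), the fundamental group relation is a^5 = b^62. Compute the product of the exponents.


The relation is a^5 = b^62.
Product of exponents = 5 * 62
= 310

310


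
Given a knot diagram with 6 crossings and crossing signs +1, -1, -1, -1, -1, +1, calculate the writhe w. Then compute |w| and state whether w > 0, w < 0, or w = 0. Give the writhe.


Step 1: Count positive crossings (+1).
Positive crossings: 2
Step 2: Count negative crossings (-1).
Negative crossings: 4
Step 3: Writhe = (positive) - (negative)
w = 2 - 4 = -2
Step 4: |w| = 2, and w is negative

-2


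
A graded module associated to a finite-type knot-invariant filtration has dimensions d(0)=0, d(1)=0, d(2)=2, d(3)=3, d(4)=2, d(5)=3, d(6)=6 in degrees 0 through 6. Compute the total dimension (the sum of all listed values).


Total dimension = d(0) + d(1) + ... + d(6)
= 0 + 0 + 2 + 3 + 2 + 3 + 6
= 16

16


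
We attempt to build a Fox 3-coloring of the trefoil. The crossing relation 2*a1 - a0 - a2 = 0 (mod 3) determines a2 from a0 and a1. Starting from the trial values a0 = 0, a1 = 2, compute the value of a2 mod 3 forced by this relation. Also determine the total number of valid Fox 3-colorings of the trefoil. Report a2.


Step 1: Apply the given crossing relation 2*a1 - a0 - a2 = 0 (mod 3).
  a2 = 2*a1 - a0 mod 3
  a2 = 2*2 - 0 mod 3
  a2 = 4 - 0 mod 3
  a2 = 4 mod 3 = 1
Step 2: The trefoil has determinant 3.
  Number of Fox p-colorings (p prime) is p^2 if p = 3, else p.
  Since p = 3 divides det = 3, the trefoil is 3-colorable.
  (Indeed for p = 3 any choice of a0, a1 extends to a valid coloring; the trial (a0, a1, a2) = (0, 2, 1) satisfies all three crossing relations.)
  Total colorings = 3^2 = 9
Step 3: a2 = 1, total Fox 3-colorings = 9

1


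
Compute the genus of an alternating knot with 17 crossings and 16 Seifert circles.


For alternating knots, g = (c - s + 1)/2.
= (17 - 16 + 1)/2
= 2/2 = 1

1


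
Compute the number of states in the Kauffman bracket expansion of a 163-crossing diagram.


Each crossing contributes 2 choices (A-smoothing or B-smoothing).
Total states = 2^163 = 11692013098647223345629478661730264157247460343808

11692013098647223345629478661730264157247460343808


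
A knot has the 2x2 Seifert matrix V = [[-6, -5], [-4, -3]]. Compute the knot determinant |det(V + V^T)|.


Step 1: Form V + V^T where V = [[-6, -5], [-4, -3]]
  V^T = [[-6, -4], [-5, -3]]
  V + V^T = [[-12, -9], [-9, -6]]
Step 2: det(V + V^T) = (-12)*(-6) - (-9)*(-9)
  = 72 - 81 = -9
Step 3: Knot determinant = |det(V + V^T)| = |-9| = 9

9


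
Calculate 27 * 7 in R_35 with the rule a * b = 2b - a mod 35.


27 * 7 = 2*7 - 27 mod 35
= 14 - 27 mod 35
= -13 mod 35 = 22

22


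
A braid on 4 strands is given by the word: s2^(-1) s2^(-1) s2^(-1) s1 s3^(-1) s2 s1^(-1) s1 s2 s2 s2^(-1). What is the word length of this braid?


The word length counts the number of generators (including inverses).
Listing each generator: s2^(-1), s2^(-1), s2^(-1), s1, s3^(-1), s2, s1^(-1), s1, s2, s2, s2^(-1)
There are 11 generators in this braid word.

11


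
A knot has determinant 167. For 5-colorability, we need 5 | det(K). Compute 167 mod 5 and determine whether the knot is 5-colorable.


Step 1: A knot is p-colorable if and only if p divides its determinant.
Step 2: Compute 167 mod 5.
167 = 33 * 5 + 2
Step 3: 167 mod 5 = 2
Step 4: The knot is 5-colorable: no

2


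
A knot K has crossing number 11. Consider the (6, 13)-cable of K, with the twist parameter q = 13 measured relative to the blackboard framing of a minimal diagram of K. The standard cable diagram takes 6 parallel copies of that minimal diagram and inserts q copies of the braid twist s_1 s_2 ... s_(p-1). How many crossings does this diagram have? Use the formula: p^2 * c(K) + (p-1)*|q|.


Step 1: Each of the c(K) crossings of the companion diagram becomes p*p = p^2 crossings among the p parallel strands, and each of the |q| twists s_1 s_2 ... s_(p-1) adds (p-1) crossings.
  Crossings = p^2 * c(K) + (p-1)*|q|
Step 2: = 6^2 * 11 + (6-1)*13
Step 3: = 36*11 + 5*13
Step 4: = 396 + 65 = 461

461


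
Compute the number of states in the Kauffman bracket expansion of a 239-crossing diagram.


Each crossing contributes 2 choices (A-smoothing or B-smoothing).
Total states = 2^239 = 883423532389192164791648750371459257913741948437809479060803100646309888

883423532389192164791648750371459257913741948437809479060803100646309888


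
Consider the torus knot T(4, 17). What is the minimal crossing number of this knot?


For a torus knot T(p, q) with gcd(p,q)=1,
the crossing number is min(p*(q-1), q*(p-1)).
p*(q-1) = 4*16 = 64
q*(p-1) = 17*3 = 51
min(64, 51) = 51

51


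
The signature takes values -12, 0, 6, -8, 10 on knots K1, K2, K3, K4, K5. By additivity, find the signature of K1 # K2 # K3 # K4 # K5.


The signature is additive under connected sum.
signature(K1 # K2 # K3 # K4 # K5) = (-12) + (0) + (6) + (-8) + (10)
= -4

-4


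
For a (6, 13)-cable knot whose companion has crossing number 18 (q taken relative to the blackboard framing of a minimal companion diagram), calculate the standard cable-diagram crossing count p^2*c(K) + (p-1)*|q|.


Step 1: Each of the c(K) crossings of the companion diagram becomes p*p = p^2 crossings among the p parallel strands, and each of the |q| twists s_1 s_2 ... s_(p-1) adds (p-1) crossings.
  Crossings = p^2 * c(K) + (p-1)*|q|
Step 2: = 6^2 * 18 + (6-1)*13
Step 3: = 36*18 + 5*13
Step 4: = 648 + 65 = 713

713


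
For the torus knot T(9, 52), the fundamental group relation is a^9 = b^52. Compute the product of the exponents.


The relation is a^9 = b^52.
Product of exponents = 9 * 52
= 468

468


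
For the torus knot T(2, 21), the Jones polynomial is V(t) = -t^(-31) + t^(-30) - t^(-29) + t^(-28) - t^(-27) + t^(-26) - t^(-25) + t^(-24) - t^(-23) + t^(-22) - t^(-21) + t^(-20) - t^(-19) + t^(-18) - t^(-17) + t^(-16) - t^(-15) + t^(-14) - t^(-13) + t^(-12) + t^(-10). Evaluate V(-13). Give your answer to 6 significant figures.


Substituting t = -13 into V(t) = -t^(-31) + t^(-30) - t^(-29) + t^(-28) - t^(-27) + t^(-26) - t^(-25) + t^(-24) - t^(-23) + t^(-22) - t^(-21) + t^(-20) - t^(-19) + t^(-18) - t^(-17) + t^(-16) - t^(-15) + t^(-14) - t^(-13) + t^(-12) + t^(-10):
  (-)t^(-31) = 2.936e-35
  (+)t^(-30) = 3.8168e-34
  (-)t^(-29) = 4.96184e-33
  (+)t^(-28) = 6.45039e-32
  (-)t^(-27) = 8.38551e-31
  (+)t^(-26) = 1.09012e-29
  (-)t^(-25) = 1.41715e-28
  (+)t^(-24) = 1.8423e-27
  (-)t^(-23) = 2.39499e-26
  (+)t^(-22) = 3.11348e-25
  (-)t^(-21) = 4.04753e-24
  (+)t^(-20) = 5.26178e-23
  (-)t^(-19) = 6.84032e-22
  (+)t^(-18) = 8.89241e-21
  (-)t^(-17) = 1.15601e-19
  (+)t^(-16) = 1.50282e-18
  (-)t^(-15) = 1.95366e-17
  (+)t^(-14) = 2.53976e-16
  (-)t^(-13) = 3.30169e-15
  (+)t^(-12) = 4.2922e-14
  (+)t^(-10) = 7.25382e-12
Sum = (2.936e-35) + (3.8168e-34) + (4.96184e-33) + (6.45039e-32) + (8.38551e-31) + (1.09012e-29) + (1.41715e-28) + (1.8423e-27) + (2.39499e-26) + (3.11348e-25) + (4.04753e-24) + (5.26178e-23) + (6.84032e-22) + (8.89241e-21) + (1.15601e-19) + (1.50282e-18) + (1.95366e-17) + (2.53976e-16) + (3.30169e-15) + (4.2922e-14) + (7.25382e-12)
= 7.300313843e-12
Rounded to 6 significant figures: 7.30031e-12

7.30031e-12


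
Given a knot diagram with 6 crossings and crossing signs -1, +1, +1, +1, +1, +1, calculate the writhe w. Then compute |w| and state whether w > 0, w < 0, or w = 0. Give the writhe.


Step 1: Count positive crossings (+1).
Positive crossings: 5
Step 2: Count negative crossings (-1).
Negative crossings: 1
Step 3: Writhe = (positive) - (negative)
w = 5 - 1 = 4
Step 4: |w| = 4, and w is positive

4


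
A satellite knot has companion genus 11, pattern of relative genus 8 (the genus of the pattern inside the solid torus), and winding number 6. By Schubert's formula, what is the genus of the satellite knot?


Schubert: g(satellite) = g_rel(pattern) + |winding| * g(companion),
where g_rel(pattern) is the genus of the pattern relative to the solid torus.
= 8 + 6 * 11
= 8 + 66 = 74

74


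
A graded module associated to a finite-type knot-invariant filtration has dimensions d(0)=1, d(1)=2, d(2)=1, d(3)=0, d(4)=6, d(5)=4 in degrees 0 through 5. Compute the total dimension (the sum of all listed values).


Total dimension = d(0) + d(1) + ... + d(5)
= 1 + 2 + 1 + 0 + 6 + 4
= 14

14


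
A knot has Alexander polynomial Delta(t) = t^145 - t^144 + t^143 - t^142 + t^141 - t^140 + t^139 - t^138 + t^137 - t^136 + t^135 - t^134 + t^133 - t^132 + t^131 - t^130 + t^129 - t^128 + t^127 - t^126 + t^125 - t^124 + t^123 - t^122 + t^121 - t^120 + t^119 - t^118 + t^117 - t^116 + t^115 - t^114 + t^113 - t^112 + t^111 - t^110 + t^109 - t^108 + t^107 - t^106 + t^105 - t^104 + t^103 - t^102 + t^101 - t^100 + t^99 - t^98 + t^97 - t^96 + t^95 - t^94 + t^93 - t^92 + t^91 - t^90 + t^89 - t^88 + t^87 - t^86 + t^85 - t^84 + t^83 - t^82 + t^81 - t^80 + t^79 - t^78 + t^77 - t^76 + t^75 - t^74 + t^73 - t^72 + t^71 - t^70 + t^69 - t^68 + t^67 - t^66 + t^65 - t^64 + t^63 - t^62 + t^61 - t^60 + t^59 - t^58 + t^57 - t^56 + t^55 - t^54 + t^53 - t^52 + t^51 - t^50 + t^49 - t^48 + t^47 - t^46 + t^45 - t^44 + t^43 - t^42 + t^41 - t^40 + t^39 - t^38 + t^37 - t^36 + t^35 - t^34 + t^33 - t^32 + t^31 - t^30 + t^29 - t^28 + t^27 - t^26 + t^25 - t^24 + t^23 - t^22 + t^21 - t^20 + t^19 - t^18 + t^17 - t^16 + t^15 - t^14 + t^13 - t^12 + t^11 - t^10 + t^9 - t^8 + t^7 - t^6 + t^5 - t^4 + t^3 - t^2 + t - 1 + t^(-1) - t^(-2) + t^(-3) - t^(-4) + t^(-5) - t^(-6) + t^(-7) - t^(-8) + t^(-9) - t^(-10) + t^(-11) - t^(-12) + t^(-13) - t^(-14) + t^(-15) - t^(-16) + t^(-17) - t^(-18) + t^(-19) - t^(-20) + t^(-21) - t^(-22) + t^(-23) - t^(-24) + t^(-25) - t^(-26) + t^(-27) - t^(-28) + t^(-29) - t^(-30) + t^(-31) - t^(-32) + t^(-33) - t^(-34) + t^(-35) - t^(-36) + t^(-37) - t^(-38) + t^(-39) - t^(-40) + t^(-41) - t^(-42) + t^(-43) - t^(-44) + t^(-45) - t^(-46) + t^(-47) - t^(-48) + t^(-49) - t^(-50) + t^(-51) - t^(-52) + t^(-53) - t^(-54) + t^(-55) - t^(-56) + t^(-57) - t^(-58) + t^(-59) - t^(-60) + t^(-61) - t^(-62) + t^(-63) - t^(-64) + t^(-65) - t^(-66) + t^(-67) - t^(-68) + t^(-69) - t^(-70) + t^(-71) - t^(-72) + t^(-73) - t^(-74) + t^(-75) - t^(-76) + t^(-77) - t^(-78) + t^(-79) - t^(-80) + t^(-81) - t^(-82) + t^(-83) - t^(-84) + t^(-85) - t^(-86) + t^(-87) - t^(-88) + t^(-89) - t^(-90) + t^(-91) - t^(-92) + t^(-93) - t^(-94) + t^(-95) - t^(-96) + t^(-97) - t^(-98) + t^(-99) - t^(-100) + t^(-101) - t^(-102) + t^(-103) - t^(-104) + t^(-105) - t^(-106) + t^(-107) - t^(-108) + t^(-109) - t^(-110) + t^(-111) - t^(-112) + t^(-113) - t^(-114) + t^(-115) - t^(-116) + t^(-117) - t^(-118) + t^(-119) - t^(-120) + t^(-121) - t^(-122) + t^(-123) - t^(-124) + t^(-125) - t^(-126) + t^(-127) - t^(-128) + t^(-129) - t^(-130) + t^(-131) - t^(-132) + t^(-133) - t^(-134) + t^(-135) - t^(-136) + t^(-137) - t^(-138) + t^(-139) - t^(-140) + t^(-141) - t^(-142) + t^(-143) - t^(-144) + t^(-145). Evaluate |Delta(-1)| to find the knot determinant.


Step 1: The polynomial has 291 terms with alternating signs, exponents from 145 down to -145.
Step 2: Substitute t = -1. The i-th term has coefficient (-1)^i and exponent (m-i),
  so its value is (-1)^i * (-1)^(m-i) = (-1)^m = -1 for every i.
Step 3: All 291 terms equal -1, so Delta(-1) = 291 * (-1) = -291
Step 4: |Delta(-1)| = 291

291


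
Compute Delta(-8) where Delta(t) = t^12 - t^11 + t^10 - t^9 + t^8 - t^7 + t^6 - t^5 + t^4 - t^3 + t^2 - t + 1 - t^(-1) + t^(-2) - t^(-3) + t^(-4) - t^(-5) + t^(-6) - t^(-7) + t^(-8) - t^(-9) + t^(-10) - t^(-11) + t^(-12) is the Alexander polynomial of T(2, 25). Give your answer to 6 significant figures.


Substituting t = -8 into Delta(t) = t^12 - t^11 + t^10 - t^9 + t^8 - t^7 + t^6 - t^5 + t^4 - t^3 + t^2 - t + 1 - t^(-1) + t^(-2) - t^(-3) + t^(-4) - t^(-5) + t^(-6) - t^(-7) + t^(-8) - t^(-9) + t^(-10) - t^(-11) + t^(-12):
Term values: (68719476736) + (8589934592) + (1073741824) + (134217728) + (16777216) + (2097152) + (262144) + (32768) + (4096) + (512) + (64) + (8) + (1) + (0.125) + (0.015625) + (0.00195312) + (0.000244141) + (3.05176e-05) + (3.8147e-06) + (4.76837e-07) + (5.96046e-08) + (7.45058e-09) + (9.31323e-10) + (1.16415e-10) + (1.45519e-11)
Sum = 7.853654484e+10
Rounded to 6 significant figures: 7.85365e+10

7.85365e+10


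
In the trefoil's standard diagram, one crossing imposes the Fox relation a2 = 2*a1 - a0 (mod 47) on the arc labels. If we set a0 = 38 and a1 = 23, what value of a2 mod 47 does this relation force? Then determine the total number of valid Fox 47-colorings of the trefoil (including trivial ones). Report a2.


Step 1: Apply the given crossing relation 2*a1 - a0 - a2 = 0 (mod 47).
  a2 = 2*a1 - a0 mod 47
  a2 = 2*23 - 38 mod 47
  a2 = 46 - 38 mod 47
  a2 = 8 mod 47 = 8
Step 2: The trefoil has determinant 3.
  Number of Fox p-colorings (p prime) is p^2 if p = 3, else p.
  Since 47 does not divide 3, only trivial (constant) colorings exist.
  (So the trial a0 = 38, a1 = 23 with a0 != a1 does NOT extend to a valid coloring of the whole trefoil: the other two crossing relations require 3*(a1 - a0) = 0 (mod 47), which fails.)
  Total colorings = 47
Step 3: a2 = 8, total Fox 47-colorings = 47

8


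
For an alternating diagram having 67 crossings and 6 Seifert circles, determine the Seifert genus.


For alternating knots, g = (c - s + 1)/2.
= (67 - 6 + 1)/2
= 62/2 = 31

31


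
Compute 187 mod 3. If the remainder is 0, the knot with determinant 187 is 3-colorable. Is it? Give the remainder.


Step 1: A knot is p-colorable if and only if p divides its determinant.
Step 2: Compute 187 mod 3.
187 = 62 * 3 + 1
Step 3: 187 mod 3 = 1
Step 4: The knot is 3-colorable: no

1


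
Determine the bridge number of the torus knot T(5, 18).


The bridge number of T(p,q) is min(p,q).
min(5, 18) = 5

5


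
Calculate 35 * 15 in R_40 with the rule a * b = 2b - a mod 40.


35 * 15 = 2*15 - 35 mod 40
= 30 - 35 mod 40
= -5 mod 40 = 35

35


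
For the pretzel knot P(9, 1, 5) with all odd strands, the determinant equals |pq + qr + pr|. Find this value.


Step 1: Compute pq + qr + pr.
pq = 9*1 = 9
qr = 1*5 = 5
pr = 9*5 = 45
pq + qr + pr = 9 + 5 + 45 = 59
Step 2: Take absolute value.
det(P(9,1,5)) = |59| = 59

59


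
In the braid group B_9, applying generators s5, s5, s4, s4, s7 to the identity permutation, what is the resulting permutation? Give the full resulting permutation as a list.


Starting with identity [1, 2, 3, 4, 5, 6, 7, 8, 9].
Apply generators in sequence:
  After s5: [1, 2, 3, 4, 6, 5, 7, 8, 9]
  After s5: [1, 2, 3, 4, 5, 6, 7, 8, 9]
  After s4: [1, 2, 3, 5, 4, 6, 7, 8, 9]
  After s4: [1, 2, 3, 4, 5, 6, 7, 8, 9]
  After s7: [1, 2, 3, 4, 5, 6, 8, 7, 9]
Final permutation: [1, 2, 3, 4, 5, 6, 8, 7, 9]

[1, 2, 3, 4, 5, 6, 8, 7, 9]


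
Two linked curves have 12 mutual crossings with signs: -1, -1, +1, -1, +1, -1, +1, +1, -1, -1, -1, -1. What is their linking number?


Step 1: Count positive crossings: 4
Step 2: Count negative crossings: 8
Step 3: Sum of signs = 4 - 8 = -4
Step 4: Linking number = sum/2 = -4/2 = -2

-2


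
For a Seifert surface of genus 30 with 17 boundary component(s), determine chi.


chi = 2 - 2g - b
= 2 - 2*30 - 17
= 2 - 60 - 17 = -75

-75


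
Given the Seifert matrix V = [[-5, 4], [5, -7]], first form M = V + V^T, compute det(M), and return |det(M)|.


Step 1: Form V + V^T where V = [[-5, 4], [5, -7]]
  V^T = [[-5, 5], [4, -7]]
  V + V^T = [[-10, 9], [9, -14]]
Step 2: det(V + V^T) = (-10)*(-14) - 9*9
  = 140 - 81 = 59
Step 3: Knot determinant = |det(V + V^T)| = |59| = 59

59


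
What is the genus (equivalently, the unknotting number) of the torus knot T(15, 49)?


For a torus knot T(p,q), both the unknotting number and genus equal (p-1)(q-1)/2.
= (15-1)(49-1)/2
= 14*48/2
= 672/2 = 336

336


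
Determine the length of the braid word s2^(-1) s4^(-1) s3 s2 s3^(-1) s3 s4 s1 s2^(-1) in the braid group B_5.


The word length counts the number of generators (including inverses).
Listing each generator: s2^(-1), s4^(-1), s3, s2, s3^(-1), s3, s4, s1, s2^(-1)
There are 9 generators in this braid word.

9
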